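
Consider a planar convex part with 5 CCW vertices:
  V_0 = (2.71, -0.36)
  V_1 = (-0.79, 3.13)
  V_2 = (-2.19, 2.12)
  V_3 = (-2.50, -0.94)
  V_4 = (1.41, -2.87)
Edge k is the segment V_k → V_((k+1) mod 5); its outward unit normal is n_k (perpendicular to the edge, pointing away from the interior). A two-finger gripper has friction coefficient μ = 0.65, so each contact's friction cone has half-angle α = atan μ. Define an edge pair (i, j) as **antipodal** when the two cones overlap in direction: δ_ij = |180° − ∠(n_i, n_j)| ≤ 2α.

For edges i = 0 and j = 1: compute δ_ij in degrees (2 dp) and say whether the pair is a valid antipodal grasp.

α = atan 0.65 = 33.02°;  2α = 66.05°
edge 0: e_0 = (-3.50, +3.49);  n_0 = (+0.7061, +0.7081)
edge 1: e_1 = (-1.40, -1.01);  n_1 = (-0.5851, +0.8110)
∠(n_0, n_1) = 80.73°
δ = |180° − 80.73°| = 99.27°
99.27° > 2α = 66.05°  →  invalid

δ = 99.27°, invalid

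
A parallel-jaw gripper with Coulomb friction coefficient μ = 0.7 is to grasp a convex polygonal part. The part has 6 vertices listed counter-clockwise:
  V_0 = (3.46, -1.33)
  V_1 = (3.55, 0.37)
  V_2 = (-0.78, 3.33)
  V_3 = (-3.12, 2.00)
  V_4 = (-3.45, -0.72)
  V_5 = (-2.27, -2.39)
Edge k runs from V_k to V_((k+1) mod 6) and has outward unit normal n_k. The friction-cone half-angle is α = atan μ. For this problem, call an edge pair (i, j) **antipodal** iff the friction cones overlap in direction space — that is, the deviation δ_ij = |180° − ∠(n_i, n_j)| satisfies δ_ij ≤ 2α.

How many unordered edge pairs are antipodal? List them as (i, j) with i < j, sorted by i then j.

count = 7; pairs: (0,2), (0,3), (0,4), (1,3), (1,4), (1,5), (2,5)

α = atan 0.7 = 34.99°;  2α = 69.98°
n_0 = (+0.9986, -0.0529)
n_1 = (+0.5643, +0.8255)
n_2 = (-0.4941, +0.8694)
n_3 = (-0.9927, +0.1204)
n_4 = (-0.8167, -0.5771)
n_5 = (+0.1819, -0.9833)
  (0,1): δ = 121.33°  ·
  (0,2): δ = 57.36°  ✓
  (0,3): δ = 3.89°  ✓
  (0,4): δ = 38.28°  ✓
  (0,5): δ = 103.51°  ·
  (1,2): δ = 116.03°  ·
  (1,3): δ = 62.56°  ✓
  (1,4): δ = 20.40°  ✓
  (1,5): δ = 44.84°  ✓
  (2,3): δ = 126.53°  ·
  (2,4): δ = 84.37°  ·
  (2,5): δ = 19.13°  ✓
  (3,4): δ = 137.84°  ·
  (3,5): δ = 72.60°  ·
  (4,5): δ = 114.76°  ·
antipodal pairs: 7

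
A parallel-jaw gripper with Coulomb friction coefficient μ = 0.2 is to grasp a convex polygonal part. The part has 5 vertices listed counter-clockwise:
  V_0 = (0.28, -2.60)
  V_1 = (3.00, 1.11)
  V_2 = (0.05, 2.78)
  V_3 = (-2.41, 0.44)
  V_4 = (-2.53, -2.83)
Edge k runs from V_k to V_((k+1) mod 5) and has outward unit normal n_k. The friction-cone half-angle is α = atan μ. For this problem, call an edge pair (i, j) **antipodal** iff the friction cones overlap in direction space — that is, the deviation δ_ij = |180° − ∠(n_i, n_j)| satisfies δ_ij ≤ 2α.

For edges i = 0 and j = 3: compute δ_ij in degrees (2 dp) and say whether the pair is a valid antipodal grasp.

α = atan 0.2 = 11.31°;  2α = 22.62°
edge 0: e_0 = (+2.72, +3.71);  n_0 = (+0.8065, -0.5913)
edge 3: e_3 = (-0.12, -3.27);  n_3 = (-0.9993, +0.0367)
∠(n_0, n_3) = 145.85°
δ = |180° − 145.85°| = 34.15°
34.15° > 2α = 22.62°  →  invalid

δ = 34.15°, invalid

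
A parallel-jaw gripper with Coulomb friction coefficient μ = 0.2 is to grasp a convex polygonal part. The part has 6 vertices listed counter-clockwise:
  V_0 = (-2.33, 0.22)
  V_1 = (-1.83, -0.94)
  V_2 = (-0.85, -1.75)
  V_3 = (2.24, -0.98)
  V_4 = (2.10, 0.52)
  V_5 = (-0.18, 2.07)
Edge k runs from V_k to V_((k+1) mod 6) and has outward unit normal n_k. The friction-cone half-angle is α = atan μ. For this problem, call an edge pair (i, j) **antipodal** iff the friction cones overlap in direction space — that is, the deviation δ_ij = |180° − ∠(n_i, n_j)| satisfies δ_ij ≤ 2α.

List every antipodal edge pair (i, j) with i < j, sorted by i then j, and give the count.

α = atan 0.2 = 11.31°;  2α = 22.62°
n_0 = (-0.9183, -0.3958)
n_1 = (-0.6371, -0.7708)
n_2 = (+0.2418, -0.9703)
n_3 = (+0.9957, +0.0929)
n_4 = (+0.5622, +0.8270)
n_5 = (-0.6522, +0.7580)
  (0,1): δ = 152.89°  ·
  (0,2): δ = 99.33°  ·
  (0,3): δ = 17.99°  ✓
  (0,4): δ = 32.47°  ·
  (0,5): δ = 107.39°  ·
  (1,2): δ = 126.43°  ·
  (1,3): δ = 45.09°  ·
  (1,4): δ = 5.37°  ✓
  (1,5): δ = 80.29°  ·
  (2,3): δ = 98.66°  ·
  (2,4): δ = 48.20°  ·
  (2,5): δ = 26.72°  ·
  (3,4): δ = 129.54°  ·
  (3,5): δ = 54.62°  ·
  (4,5): δ = 105.08°  ·
antipodal pairs: 2

count = 2; pairs: (0,3), (1,4)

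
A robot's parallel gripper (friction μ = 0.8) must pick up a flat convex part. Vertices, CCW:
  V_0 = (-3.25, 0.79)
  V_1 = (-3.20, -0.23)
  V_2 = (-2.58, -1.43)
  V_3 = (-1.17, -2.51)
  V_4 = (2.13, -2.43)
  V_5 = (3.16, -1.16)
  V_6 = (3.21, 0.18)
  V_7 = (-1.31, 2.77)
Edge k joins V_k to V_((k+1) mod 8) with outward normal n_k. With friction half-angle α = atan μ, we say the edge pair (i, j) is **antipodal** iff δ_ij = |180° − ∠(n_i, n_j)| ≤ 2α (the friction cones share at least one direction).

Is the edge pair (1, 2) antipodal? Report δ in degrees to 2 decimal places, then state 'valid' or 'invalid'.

δ = 154.77°, invalid

α = atan 0.8 = 38.66°;  2α = 77.32°
edge 1: e_1 = (+0.62, -1.20);  n_1 = (-0.8884, -0.4590)
edge 2: e_2 = (+1.41, -1.08);  n_2 = (-0.6081, -0.7939)
∠(n_1, n_2) = 25.23°
δ = |180° − 25.23°| = 154.77°
154.77° > 2α = 77.32°  →  invalid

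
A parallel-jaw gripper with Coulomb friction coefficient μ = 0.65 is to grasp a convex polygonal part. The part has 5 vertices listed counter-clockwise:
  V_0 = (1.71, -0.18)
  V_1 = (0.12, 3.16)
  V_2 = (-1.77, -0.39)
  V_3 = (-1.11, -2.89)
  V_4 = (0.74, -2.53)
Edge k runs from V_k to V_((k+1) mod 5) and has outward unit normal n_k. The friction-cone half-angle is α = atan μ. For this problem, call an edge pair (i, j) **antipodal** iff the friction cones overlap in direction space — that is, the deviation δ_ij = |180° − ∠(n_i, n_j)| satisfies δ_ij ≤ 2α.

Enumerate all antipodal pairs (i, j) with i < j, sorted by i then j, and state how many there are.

count = 5; pairs: (0,1), (0,2), (1,3), (1,4), (2,4)

α = atan 0.65 = 33.02°;  2α = 66.05°
n_0 = (+0.9029, +0.4298)
n_1 = (-0.8827, +0.4699)
n_2 = (-0.9669, -0.2553)
n_3 = (+0.1910, -0.9816)
n_4 = (+0.9244, -0.3815)
  (0,1): δ = 53.49°  ✓
  (0,2): δ = 10.67°  ✓
  (0,3): δ = 75.56°  ·
  (0,4): δ = 132.11°  ·
  (1,2): δ = 137.18°  ·
  (1,3): δ = 50.96°  ✓
  (1,4): δ = 5.60°  ✓
  (2,3): δ = 93.78°  ·
  (2,4): δ = 37.22°  ✓
  (3,4): δ = 123.44°  ·
antipodal pairs: 5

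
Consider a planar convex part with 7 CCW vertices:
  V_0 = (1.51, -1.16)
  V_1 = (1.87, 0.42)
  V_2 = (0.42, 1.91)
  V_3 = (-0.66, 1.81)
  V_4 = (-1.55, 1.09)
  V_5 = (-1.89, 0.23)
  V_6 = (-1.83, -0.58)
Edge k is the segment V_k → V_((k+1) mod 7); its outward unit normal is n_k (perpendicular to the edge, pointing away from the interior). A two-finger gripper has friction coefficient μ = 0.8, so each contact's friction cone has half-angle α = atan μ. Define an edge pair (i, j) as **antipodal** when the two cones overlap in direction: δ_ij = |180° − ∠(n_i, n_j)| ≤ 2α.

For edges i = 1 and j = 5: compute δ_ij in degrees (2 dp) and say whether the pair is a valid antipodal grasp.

α = atan 0.8 = 38.66°;  2α = 77.32°
edge 1: e_1 = (-1.45, +1.49);  n_1 = (+0.7167, +0.6974)
edge 5: e_5 = (+0.06, -0.81);  n_5 = (-0.9973, -0.0739)
∠(n_1, n_5) = 140.02°
δ = |180° − 140.02°| = 39.98°
39.98° ≤ 2α = 77.32°  →  valid

δ = 39.98°, valid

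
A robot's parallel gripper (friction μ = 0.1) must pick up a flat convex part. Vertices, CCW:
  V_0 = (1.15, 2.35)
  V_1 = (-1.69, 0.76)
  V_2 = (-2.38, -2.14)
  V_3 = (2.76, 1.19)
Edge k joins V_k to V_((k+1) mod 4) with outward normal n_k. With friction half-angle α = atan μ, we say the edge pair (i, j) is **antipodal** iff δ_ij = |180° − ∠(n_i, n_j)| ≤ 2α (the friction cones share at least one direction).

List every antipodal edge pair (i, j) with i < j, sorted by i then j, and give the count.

α = atan 0.1 = 5.71°;  2α = 11.42°
n_0 = (-0.4885, +0.8726)
n_1 = (-0.9728, +0.2315)
n_2 = (+0.5437, -0.8393)
n_3 = (+0.5846, +0.8113)
  (0,1): δ = 132.63°  ·
  (0,2): δ = 3.69°  ✓
  (0,3): δ = 114.98°  ·
  (1,2): δ = 43.68°  ·
  (1,3): δ = 67.61°  ·
  (2,3): δ = 68.71°  ·
antipodal pairs: 1

count = 1; pairs: (0,2)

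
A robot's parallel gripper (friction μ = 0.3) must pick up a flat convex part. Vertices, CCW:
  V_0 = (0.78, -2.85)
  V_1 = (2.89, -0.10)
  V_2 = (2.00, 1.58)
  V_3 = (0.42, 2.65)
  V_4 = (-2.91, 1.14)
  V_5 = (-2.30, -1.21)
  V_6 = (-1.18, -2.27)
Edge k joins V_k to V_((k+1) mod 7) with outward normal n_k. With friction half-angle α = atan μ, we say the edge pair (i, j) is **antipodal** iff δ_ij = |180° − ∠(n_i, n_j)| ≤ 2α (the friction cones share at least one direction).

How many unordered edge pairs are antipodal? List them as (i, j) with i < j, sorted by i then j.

α = atan 0.3 = 16.70°;  2α = 33.40°
n_0 = (+0.7934, -0.6087)
n_1 = (+0.8837, +0.4681)
n_2 = (+0.5607, +0.8280)
n_3 = (-0.4130, +0.9107)
n_4 = (-0.9679, -0.2512)
n_5 = (-0.6874, -0.7263)
n_6 = (-0.2838, -0.9589)
  (0,1): δ = 114.59°  ·
  (0,2): δ = 86.61°  ·
  (0,3): δ = 28.11°  ✓
  (0,4): δ = 52.05°  ·
  (0,5): δ = 84.07°  ·
  (0,6): δ = 111.01°  ·
  (1,2): δ = 152.02°  ·
  (1,3): δ = 93.52°  ·
  (1,4): δ = 13.36°  ✓
  (1,5): δ = 18.66°  ✓
  (1,6): δ = 45.60°  ·
  (2,3): δ = 121.50°  ·
  (2,4): δ = 41.34°  ·
  (2,5): δ = 9.32°  ✓
  (2,6): δ = 17.62°  ✓
  (3,4): δ = 99.84°  ·
  (3,5): δ = 67.82°  ·
  (3,6): δ = 40.88°  ·
  (4,5): δ = 147.97°  ·
  (4,6): δ = 121.04°  ·
  (5,6): δ = 153.06°  ·
antipodal pairs: 5

count = 5; pairs: (0,3), (1,4), (1,5), (2,5), (2,6)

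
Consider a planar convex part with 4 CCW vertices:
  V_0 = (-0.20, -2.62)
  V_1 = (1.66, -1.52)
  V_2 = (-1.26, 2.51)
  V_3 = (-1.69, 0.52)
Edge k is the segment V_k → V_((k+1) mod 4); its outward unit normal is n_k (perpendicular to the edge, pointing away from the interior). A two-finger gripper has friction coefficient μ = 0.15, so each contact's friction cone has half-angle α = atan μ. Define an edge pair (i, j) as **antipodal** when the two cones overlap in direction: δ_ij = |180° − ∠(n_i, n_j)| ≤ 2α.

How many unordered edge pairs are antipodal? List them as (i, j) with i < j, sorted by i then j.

α = atan 0.15 = 8.53°;  2α = 17.06°
n_0 = (+0.5090, -0.8607)
n_1 = (+0.8098, +0.5867)
n_2 = (-0.9774, +0.2112)
n_3 = (-0.9034, -0.4287)
  (0,1): δ = 84.67°  ·
  (0,2): δ = 47.21°  ·
  (0,3): δ = 84.79°  ·
  (1,2): δ = 48.12°  ·
  (1,3): δ = 10.54°  ✓
  (2,3): δ = 142.42°  ·
antipodal pairs: 1

count = 1; pairs: (1,3)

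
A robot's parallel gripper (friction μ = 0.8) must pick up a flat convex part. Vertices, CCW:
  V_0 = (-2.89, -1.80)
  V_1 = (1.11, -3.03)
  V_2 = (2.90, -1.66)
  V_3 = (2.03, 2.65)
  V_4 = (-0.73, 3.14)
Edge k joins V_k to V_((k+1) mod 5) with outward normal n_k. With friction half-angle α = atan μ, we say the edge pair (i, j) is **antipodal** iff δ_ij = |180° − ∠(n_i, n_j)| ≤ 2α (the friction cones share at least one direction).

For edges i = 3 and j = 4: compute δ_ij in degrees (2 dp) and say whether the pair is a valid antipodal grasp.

α = atan 0.8 = 38.66°;  2α = 77.32°
edge 3: e_3 = (-2.76, +0.49);  n_3 = (+0.1748, +0.9846)
edge 4: e_4 = (-2.16, -4.94);  n_4 = (-0.9162, +0.4006)
∠(n_3, n_4) = 76.45°
δ = |180° − 76.45°| = 103.55°
103.55° > 2α = 77.32°  →  invalid

δ = 103.55°, invalid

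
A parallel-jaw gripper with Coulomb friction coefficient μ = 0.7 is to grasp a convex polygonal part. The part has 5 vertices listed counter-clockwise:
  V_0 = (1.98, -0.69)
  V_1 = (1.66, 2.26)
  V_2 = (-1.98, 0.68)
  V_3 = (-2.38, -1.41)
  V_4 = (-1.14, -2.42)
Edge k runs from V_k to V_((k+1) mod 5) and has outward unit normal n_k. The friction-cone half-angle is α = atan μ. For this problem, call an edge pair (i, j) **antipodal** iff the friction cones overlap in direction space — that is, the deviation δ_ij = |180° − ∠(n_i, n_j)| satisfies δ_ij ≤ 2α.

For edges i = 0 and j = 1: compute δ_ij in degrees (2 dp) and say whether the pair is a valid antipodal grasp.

α = atan 0.7 = 34.99°;  2α = 69.98°
edge 0: e_0 = (-0.32, +2.95);  n_0 = (+0.9942, +0.1078)
edge 1: e_1 = (-3.64, -1.58);  n_1 = (-0.3982, +0.9173)
∠(n_0, n_1) = 107.27°
δ = |180° − 107.27°| = 72.73°
72.73° > 2α = 69.98°  →  invalid

δ = 72.73°, invalid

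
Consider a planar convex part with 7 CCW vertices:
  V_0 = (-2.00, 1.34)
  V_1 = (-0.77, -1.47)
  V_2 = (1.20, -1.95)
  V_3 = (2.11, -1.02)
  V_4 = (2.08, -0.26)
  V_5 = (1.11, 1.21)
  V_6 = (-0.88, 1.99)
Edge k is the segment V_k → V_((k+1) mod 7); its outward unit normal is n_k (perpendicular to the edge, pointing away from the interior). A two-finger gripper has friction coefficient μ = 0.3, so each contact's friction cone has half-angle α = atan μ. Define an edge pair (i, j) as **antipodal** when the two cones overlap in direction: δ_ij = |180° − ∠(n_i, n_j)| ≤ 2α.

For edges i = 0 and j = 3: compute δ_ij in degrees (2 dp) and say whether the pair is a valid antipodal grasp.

α = atan 0.3 = 16.70°;  2α = 33.40°
edge 0: e_0 = (+1.23, -2.81);  n_0 = (-0.9161, -0.4010)
edge 3: e_3 = (-0.03, +0.76);  n_3 = (+0.9992, +0.0394)
∠(n_0, n_3) = 158.62°
δ = |180° − 158.62°| = 21.38°
21.38° ≤ 2α = 33.40°  →  valid

δ = 21.38°, valid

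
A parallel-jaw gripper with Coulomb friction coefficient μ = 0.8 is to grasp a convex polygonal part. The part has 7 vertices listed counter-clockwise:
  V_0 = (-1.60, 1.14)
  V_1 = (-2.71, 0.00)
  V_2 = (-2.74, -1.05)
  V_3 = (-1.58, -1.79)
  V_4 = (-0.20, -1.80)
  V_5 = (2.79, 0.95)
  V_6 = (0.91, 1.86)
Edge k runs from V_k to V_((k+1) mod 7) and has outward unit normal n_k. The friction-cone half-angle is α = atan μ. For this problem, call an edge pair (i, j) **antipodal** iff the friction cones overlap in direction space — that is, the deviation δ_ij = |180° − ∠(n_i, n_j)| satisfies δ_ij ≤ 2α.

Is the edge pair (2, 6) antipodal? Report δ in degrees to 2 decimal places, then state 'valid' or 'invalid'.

δ = 48.54°, valid

α = atan 0.8 = 38.66°;  2α = 77.32°
edge 2: e_2 = (+1.16, -0.74);  n_2 = (-0.5378, -0.8431)
edge 6: e_6 = (-2.51, -0.72);  n_6 = (-0.2757, +0.9612)
∠(n_2, n_6) = 131.46°
δ = |180° − 131.46°| = 48.54°
48.54° ≤ 2α = 77.32°  →  valid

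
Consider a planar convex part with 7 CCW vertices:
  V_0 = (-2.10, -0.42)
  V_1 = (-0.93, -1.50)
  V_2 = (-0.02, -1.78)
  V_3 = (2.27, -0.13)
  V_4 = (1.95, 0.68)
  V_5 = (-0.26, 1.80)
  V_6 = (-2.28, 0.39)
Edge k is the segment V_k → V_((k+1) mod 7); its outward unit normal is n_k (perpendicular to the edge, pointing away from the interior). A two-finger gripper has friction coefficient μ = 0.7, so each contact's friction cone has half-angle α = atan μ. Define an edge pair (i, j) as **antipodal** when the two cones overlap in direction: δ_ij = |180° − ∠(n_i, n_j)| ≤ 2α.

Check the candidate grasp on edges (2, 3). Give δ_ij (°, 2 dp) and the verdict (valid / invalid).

δ = 104.22°, invalid

α = atan 0.7 = 34.99°;  2α = 69.98°
edge 2: e_2 = (+2.29, +1.65);  n_2 = (+0.5846, -0.8113)
edge 3: e_3 = (-0.32, +0.81);  n_3 = (+0.9301, +0.3674)
∠(n_2, n_3) = 75.78°
δ = |180° − 75.78°| = 104.22°
104.22° > 2α = 69.98°  →  invalid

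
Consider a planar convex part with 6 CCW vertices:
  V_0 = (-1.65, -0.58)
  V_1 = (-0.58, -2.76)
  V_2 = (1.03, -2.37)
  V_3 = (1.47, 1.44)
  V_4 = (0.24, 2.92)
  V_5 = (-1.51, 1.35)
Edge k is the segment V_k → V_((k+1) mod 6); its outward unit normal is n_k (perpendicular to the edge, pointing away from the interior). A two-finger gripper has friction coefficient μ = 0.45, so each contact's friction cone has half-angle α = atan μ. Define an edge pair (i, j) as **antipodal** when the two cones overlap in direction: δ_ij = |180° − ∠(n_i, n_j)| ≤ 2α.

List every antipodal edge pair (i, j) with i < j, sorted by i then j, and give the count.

count = 6; pairs: (0,2), (0,3), (1,4), (2,4), (2,5), (3,5)

α = atan 0.45 = 24.23°;  2α = 48.46°
n_0 = (-0.8977, -0.4406)
n_1 = (+0.2354, -0.9719)
n_2 = (+0.9934, -0.1147)
n_3 = (+0.7691, +0.6392)
n_4 = (-0.6678, +0.7444)
n_5 = (-0.9974, +0.0723)
  (0,1): δ = 102.53°  ·
  (0,2): δ = 32.73°  ✓
  (0,3): δ = 13.59°  ✓
  (0,4): δ = 105.75°  ·
  (0,5): δ = 149.71°  ·
  (1,2): δ = 110.20°  ·
  (1,3): δ = 63.89°  ·
  (1,4): δ = 28.28°  ✓
  (1,5): δ = 72.23°  ·
  (2,3): δ = 133.68°  ·
  (2,4): δ = 41.52°  ✓
  (2,5): δ = 2.44°  ✓
  (3,4): δ = 87.83°  ·
  (3,5): δ = 43.88°  ✓
  (4,5): δ = 136.05°  ·
antipodal pairs: 6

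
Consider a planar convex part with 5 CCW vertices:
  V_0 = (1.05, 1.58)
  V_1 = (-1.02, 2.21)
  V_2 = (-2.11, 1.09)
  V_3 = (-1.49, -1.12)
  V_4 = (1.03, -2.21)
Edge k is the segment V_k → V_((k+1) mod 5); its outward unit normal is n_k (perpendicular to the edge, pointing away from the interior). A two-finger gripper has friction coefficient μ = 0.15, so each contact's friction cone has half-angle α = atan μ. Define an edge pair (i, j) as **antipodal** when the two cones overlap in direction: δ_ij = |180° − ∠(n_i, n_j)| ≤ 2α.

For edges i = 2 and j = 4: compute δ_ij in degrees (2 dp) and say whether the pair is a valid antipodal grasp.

δ = 15.97°, valid

α = atan 0.15 = 8.53°;  2α = 17.06°
edge 2: e_2 = (+0.62, -2.21);  n_2 = (-0.9628, -0.2701)
edge 4: e_4 = (+0.02, +3.79);  n_4 = (+1.0000, -0.0053)
∠(n_2, n_4) = 164.03°
δ = |180° − 164.03°| = 15.97°
15.97° ≤ 2α = 17.06°  →  valid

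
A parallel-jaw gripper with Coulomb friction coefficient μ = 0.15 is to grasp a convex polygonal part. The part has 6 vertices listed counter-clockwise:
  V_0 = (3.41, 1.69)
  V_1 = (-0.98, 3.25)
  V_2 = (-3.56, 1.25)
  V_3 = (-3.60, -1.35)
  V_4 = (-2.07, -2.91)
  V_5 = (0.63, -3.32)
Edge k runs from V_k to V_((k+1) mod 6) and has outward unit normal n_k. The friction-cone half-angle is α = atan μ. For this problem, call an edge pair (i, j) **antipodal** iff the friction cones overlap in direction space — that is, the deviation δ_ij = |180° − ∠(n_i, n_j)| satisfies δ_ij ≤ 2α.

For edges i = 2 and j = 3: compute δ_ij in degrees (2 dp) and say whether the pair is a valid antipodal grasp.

α = atan 0.15 = 8.53°;  2α = 17.06°
edge 2: e_2 = (-0.04, -2.60);  n_2 = (-0.9999, +0.0154)
edge 3: e_3 = (+1.53, -1.56);  n_3 = (-0.7139, -0.7002)
∠(n_2, n_3) = 45.33°
δ = |180° − 45.33°| = 134.67°
134.67° > 2α = 17.06°  →  invalid

δ = 134.67°, invalid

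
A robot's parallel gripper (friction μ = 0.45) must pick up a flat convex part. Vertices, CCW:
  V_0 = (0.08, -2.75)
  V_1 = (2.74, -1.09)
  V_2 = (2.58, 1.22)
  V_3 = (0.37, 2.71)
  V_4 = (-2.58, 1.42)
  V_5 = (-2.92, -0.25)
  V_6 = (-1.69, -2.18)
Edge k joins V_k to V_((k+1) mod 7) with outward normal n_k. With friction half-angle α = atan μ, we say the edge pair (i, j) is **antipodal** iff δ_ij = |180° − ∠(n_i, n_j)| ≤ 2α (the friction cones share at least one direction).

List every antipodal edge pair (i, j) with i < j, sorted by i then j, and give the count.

α = atan 0.45 = 24.23°;  2α = 48.46°
n_0 = (+0.5294, -0.8484)
n_1 = (+0.9976, +0.0691)
n_2 = (+0.5590, +0.8292)
n_3 = (-0.4007, +0.9162)
n_4 = (-0.9799, +0.1995)
n_5 = (-0.8433, -0.5374)
n_6 = (-0.3065, -0.9519)
  (0,1): δ = 118.00°  ·
  (0,2): δ = 65.95°  ·
  (0,3): δ = 8.35°  ✓
  (0,4): δ = 46.53°  ✓
  (0,5): δ = 90.54°  ·
  (0,6): δ = 130.18°  ·
  (1,2): δ = 127.95°  ·
  (1,3): δ = 70.34°  ·
  (1,4): δ = 15.47°  ✓
  (1,5): δ = 28.55°  ✓
  (1,6): δ = 68.19°  ·
  (2,3): δ = 122.39°  ·
  (2,4): δ = 67.52°  ·
  (2,5): δ = 23.50°  ✓
  (2,6): δ = 16.14°  ✓
  (3,4): δ = 125.13°  ·
  (3,5): δ = 81.11°  ·
  (3,6): δ = 41.47°  ✓
  (4,5): δ = 135.98°  ·
  (4,6): δ = 96.34°  ·
  (5,6): δ = 140.36°  ·
antipodal pairs: 7

count = 7; pairs: (0,3), (0,4), (1,4), (1,5), (2,5), (2,6), (3,6)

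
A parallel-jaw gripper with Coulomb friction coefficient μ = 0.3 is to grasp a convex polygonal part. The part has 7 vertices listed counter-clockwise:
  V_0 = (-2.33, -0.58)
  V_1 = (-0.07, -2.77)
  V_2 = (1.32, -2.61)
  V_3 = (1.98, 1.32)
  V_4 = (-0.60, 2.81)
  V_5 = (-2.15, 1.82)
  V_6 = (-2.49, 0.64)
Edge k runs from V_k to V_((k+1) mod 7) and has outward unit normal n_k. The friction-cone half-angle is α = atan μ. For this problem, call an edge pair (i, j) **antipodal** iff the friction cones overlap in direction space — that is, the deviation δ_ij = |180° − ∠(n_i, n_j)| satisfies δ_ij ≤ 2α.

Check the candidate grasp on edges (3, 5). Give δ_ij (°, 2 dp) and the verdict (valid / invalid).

α = atan 0.3 = 16.70°;  2α = 33.40°
edge 3: e_3 = (-2.58, +1.49);  n_3 = (+0.5001, +0.8660)
edge 5: e_5 = (-0.34, -1.18);  n_5 = (-0.9609, +0.2769)
∠(n_3, n_5) = 103.93°
δ = |180° − 103.93°| = 76.07°
76.07° > 2α = 33.40°  →  invalid

δ = 76.07°, invalid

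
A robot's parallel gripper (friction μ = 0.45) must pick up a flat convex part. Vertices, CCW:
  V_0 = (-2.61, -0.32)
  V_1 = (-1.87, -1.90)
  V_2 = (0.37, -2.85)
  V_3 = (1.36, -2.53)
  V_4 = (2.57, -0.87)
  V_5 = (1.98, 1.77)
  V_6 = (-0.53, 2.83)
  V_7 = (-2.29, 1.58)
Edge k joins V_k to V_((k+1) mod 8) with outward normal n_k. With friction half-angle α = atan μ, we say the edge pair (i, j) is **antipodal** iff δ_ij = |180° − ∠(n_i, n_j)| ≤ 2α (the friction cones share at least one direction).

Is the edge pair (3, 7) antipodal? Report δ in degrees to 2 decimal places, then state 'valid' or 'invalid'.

δ = 26.53°, valid

α = atan 0.45 = 24.23°;  2α = 48.46°
edge 3: e_3 = (+1.21, +1.66);  n_3 = (+0.8081, -0.5890)
edge 7: e_7 = (-0.32, -1.90);  n_7 = (-0.9861, +0.1661)
∠(n_3, n_7) = 153.47°
δ = |180° − 153.47°| = 26.53°
26.53° ≤ 2α = 48.46°  →  valid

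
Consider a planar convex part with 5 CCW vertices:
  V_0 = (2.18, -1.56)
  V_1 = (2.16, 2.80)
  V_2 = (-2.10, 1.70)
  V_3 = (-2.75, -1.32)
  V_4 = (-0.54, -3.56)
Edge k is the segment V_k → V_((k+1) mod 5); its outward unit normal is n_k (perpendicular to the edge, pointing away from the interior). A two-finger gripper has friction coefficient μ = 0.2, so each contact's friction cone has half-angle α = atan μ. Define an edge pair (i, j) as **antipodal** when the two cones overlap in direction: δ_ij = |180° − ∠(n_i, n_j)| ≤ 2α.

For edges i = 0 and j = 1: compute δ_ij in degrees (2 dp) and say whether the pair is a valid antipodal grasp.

α = atan 0.2 = 11.31°;  2α = 22.62°
edge 0: e_0 = (-0.02, +4.36);  n_0 = (+1.0000, +0.0046)
edge 1: e_1 = (-4.26, -1.10);  n_1 = (-0.2500, +0.9682)
∠(n_0, n_1) = 104.22°
δ = |180° − 104.22°| = 75.78°
75.78° > 2α = 22.62°  →  invalid

δ = 75.78°, invalid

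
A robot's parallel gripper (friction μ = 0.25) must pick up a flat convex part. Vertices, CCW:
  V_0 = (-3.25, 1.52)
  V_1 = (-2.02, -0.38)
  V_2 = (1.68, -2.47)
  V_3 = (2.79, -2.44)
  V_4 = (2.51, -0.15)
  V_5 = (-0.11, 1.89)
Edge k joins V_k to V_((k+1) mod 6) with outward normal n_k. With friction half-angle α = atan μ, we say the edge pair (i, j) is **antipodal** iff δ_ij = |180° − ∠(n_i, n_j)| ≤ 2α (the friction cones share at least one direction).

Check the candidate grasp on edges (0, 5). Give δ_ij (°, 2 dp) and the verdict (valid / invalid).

δ = 63.80°, invalid

α = atan 0.25 = 14.04°;  2α = 28.07°
edge 0: e_0 = (+1.23, -1.90);  n_0 = (-0.8395, -0.5434)
edge 5: e_5 = (-3.14, -0.37);  n_5 = (-0.1170, +0.9931)
∠(n_0, n_5) = 116.20°
δ = |180° − 116.20°| = 63.80°
63.80° > 2α = 28.07°  →  invalid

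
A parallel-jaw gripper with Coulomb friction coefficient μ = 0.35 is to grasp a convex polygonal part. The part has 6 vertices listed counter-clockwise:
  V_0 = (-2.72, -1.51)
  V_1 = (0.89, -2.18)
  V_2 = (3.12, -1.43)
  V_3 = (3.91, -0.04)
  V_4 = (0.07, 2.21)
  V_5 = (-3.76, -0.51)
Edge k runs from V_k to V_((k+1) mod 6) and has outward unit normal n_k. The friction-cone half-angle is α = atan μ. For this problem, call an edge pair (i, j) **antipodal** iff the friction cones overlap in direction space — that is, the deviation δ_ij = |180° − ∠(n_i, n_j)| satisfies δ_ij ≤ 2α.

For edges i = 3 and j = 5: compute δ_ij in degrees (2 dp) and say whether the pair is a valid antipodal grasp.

δ = 13.51°, valid

α = atan 0.35 = 19.29°;  2α = 38.58°
edge 3: e_3 = (-3.84, +2.25);  n_3 = (+0.5055, +0.8628)
edge 5: e_5 = (+1.04, -1.00);  n_5 = (-0.6931, -0.7208)
∠(n_3, n_5) = 166.49°
δ = |180° − 166.49°| = 13.51°
13.51° ≤ 2α = 38.58°  →  valid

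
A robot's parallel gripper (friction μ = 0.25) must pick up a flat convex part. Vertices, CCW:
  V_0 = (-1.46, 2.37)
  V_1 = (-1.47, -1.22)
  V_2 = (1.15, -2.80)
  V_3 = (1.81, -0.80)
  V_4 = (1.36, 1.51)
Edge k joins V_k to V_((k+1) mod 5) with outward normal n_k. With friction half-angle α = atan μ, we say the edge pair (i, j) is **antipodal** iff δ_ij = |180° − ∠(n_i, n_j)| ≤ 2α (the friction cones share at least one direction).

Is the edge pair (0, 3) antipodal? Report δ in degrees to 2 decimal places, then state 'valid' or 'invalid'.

α = atan 0.25 = 14.04°;  2α = 28.07°
edge 0: e_0 = (-0.01, -3.59);  n_0 = (-1.0000, +0.0028)
edge 3: e_3 = (-0.45, +2.31);  n_3 = (+0.9815, +0.1912)
∠(n_0, n_3) = 168.82°
δ = |180° − 168.82°| = 11.18°
11.18° ≤ 2α = 28.07°  →  valid

δ = 11.18°, valid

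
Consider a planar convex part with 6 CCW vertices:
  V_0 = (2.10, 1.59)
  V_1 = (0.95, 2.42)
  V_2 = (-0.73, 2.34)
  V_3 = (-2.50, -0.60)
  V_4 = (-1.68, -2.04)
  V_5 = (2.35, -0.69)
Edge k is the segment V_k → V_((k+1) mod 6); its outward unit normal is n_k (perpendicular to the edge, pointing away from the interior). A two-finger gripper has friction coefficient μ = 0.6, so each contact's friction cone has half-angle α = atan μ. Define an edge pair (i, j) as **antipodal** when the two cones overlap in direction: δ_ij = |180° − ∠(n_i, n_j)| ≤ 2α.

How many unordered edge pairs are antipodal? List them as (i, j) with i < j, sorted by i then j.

count = 6; pairs: (0,3), (0,4), (1,4), (2,4), (2,5), (3,5)

α = atan 0.6 = 30.96°;  2α = 61.93°
n_0 = (+0.5852, +0.8109)
n_1 = (-0.0476, +0.9989)
n_2 = (-0.8567, +0.5158)
n_3 = (-0.8690, -0.4948)
n_4 = (+0.3176, -0.9482)
n_5 = (+0.9940, +0.1090)
  (0,1): δ = 141.45°  ·
  (0,2): δ = 85.23°  ·
  (0,3): δ = 24.52°  ✓
  (0,4): δ = 54.34°  ✓
  (0,5): δ = 132.08°  ·
  (1,2): δ = 123.78°  ·
  (1,3): δ = 63.07°  ·
  (1,4): δ = 15.79°  ✓
  (1,5): δ = 93.53°  ·
  (2,3): δ = 119.29°  ·
  (2,4): δ = 40.43°  ✓
  (2,5): δ = 37.31°  ✓
  (3,4): δ = 101.14°  ·
  (3,5): δ = 23.40°  ✓
  (4,5): δ = 102.26°  ·
antipodal pairs: 6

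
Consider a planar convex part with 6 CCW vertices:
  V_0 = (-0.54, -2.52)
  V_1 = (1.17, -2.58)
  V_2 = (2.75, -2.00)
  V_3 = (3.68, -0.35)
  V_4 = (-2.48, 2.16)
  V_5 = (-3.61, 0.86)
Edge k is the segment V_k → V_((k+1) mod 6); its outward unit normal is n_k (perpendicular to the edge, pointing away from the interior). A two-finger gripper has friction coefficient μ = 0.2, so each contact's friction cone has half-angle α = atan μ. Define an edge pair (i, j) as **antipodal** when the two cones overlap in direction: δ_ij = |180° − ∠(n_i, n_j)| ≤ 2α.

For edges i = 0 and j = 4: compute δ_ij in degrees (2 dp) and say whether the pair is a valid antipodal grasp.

α = atan 0.2 = 11.31°;  2α = 22.62°
edge 0: e_0 = (+1.71, -0.06);  n_0 = (-0.0351, -0.9994)
edge 4: e_4 = (-1.13, -1.30);  n_4 = (-0.7547, +0.6560)
∠(n_0, n_4) = 128.99°
δ = |180° − 128.99°| = 51.01°
51.01° > 2α = 22.62°  →  invalid

δ = 51.01°, invalid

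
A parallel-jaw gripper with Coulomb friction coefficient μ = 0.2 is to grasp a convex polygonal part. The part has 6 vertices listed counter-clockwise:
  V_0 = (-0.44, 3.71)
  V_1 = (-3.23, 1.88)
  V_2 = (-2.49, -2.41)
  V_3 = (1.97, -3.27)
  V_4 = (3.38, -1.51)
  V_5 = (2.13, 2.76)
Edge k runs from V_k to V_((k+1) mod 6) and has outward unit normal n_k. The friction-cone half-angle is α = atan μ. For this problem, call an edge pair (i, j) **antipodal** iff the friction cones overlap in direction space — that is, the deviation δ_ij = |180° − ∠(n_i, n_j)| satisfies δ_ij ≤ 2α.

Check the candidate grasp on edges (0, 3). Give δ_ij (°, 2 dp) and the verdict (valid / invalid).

α = atan 0.2 = 11.31°;  2α = 22.62°
edge 0: e_0 = (-2.79, -1.83);  n_0 = (-0.5485, +0.8362)
edge 3: e_3 = (+1.41, +1.76);  n_3 = (+0.7804, -0.6252)
∠(n_0, n_3) = 161.96°
δ = |180° − 161.96°| = 18.04°
18.04° ≤ 2α = 22.62°  →  valid

δ = 18.04°, valid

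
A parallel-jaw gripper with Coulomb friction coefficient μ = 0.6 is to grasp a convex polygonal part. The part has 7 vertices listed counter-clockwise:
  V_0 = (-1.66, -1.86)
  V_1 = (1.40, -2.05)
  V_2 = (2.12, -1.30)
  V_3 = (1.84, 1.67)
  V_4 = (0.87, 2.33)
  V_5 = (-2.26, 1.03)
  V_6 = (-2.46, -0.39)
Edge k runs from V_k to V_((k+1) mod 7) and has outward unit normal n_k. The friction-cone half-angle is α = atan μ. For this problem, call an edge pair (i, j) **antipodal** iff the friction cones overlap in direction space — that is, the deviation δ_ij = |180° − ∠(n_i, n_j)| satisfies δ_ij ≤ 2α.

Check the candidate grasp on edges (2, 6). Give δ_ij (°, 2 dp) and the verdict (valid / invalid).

α = atan 0.6 = 30.96°;  2α = 61.93°
edge 2: e_2 = (-0.28, +2.97);  n_2 = (+0.9956, +0.0939)
edge 6: e_6 = (+0.80, -1.47);  n_6 = (-0.8784, -0.4780)
∠(n_2, n_6) = 156.83°
δ = |180° − 156.83°| = 23.17°
23.17° ≤ 2α = 61.93°  →  valid

δ = 23.17°, valid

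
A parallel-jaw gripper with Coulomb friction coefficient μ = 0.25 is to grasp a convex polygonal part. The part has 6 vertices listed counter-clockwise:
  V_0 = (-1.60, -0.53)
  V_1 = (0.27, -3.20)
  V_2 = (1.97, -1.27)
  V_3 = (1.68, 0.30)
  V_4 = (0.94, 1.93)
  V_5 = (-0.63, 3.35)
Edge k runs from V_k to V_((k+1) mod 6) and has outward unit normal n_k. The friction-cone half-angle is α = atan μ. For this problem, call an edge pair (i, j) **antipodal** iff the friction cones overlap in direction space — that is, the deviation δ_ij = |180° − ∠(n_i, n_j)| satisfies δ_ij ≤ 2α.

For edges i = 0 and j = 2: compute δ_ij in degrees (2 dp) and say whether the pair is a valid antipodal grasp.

α = atan 0.25 = 14.04°;  2α = 28.07°
edge 0: e_0 = (+1.87, -2.67);  n_0 = (-0.8191, -0.5737)
edge 2: e_2 = (-0.29, +1.57);  n_2 = (+0.9834, +0.1816)
∠(n_0, n_2) = 155.46°
δ = |180° − 155.46°| = 24.54°
24.54° ≤ 2α = 28.07°  →  valid

δ = 24.54°, valid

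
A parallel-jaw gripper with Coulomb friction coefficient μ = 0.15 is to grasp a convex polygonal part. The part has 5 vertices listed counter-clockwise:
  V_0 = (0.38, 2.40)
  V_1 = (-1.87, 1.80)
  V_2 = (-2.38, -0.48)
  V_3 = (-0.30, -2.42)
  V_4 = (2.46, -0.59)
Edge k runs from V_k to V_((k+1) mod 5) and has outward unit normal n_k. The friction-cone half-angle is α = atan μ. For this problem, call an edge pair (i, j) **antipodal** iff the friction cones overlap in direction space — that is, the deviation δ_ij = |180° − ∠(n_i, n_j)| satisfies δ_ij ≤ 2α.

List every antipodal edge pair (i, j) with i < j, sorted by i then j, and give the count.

α = atan 0.15 = 8.53°;  2α = 17.06°
n_0 = (-0.2577, +0.9662)
n_1 = (-0.9759, +0.2183)
n_2 = (-0.6821, -0.7313)
n_3 = (+0.5526, -0.8334)
n_4 = (+0.8209, +0.5711)
  (0,1): δ = 117.54°  ·
  (0,2): δ = 57.94°  ·
  (0,3): δ = 18.61°  ·
  (0,4): δ = 109.89°  ·
  (1,2): δ = 120.40°  ·
  (1,3): δ = 43.85°  ·
  (1,4): δ = 47.43°  ·
  (2,3): δ = 103.45°  ·
  (2,4): δ = 12.17°  ✓
  (3,4): δ = 88.72°  ·
antipodal pairs: 1

count = 1; pairs: (2,4)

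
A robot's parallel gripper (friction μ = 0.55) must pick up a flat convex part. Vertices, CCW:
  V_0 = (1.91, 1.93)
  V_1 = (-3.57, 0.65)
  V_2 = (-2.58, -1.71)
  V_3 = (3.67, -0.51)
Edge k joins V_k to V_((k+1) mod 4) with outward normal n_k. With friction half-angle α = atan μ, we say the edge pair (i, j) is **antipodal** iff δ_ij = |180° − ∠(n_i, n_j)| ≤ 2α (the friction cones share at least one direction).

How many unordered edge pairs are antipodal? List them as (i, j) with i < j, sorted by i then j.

count = 2; pairs: (0,2), (1,3)

α = atan 0.55 = 28.81°;  2α = 57.62°
n_0 = (-0.2275, +0.9738)
n_1 = (-0.9221, -0.3868)
n_2 = (+0.1886, -0.9821)
n_3 = (+0.8110, +0.5850)
  (0,1): δ = 80.39°  ·
  (0,2): δ = 2.28°  ✓
  (0,3): δ = 112.66°  ·
  (1,2): δ = 101.89°  ·
  (1,3): δ = 13.05°  ✓
  (2,3): δ = 65.07°  ·
antipodal pairs: 2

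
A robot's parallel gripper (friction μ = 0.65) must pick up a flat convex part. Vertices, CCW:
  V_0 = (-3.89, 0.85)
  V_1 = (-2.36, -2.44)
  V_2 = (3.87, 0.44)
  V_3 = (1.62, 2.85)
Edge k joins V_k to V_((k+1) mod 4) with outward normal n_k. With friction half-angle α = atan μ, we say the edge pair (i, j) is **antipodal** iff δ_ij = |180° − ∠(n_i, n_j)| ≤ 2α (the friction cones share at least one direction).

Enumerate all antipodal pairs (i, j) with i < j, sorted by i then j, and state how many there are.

count = 2; pairs: (0,2), (1,3)

α = atan 0.65 = 33.02°;  2α = 66.05°
n_0 = (-0.9067, -0.4217)
n_1 = (+0.4196, -0.9077)
n_2 = (+0.7310, +0.6824)
n_3 = (-0.3412, +0.9400)
  (0,1): δ = 90.13°  ·
  (0,2): δ = 18.09°  ✓
  (0,3): δ = 85.01°  ·
  (1,2): δ = 71.78°  ·
  (1,3): δ = 4.86°  ✓
  (2,3): δ = 113.08°  ·
antipodal pairs: 2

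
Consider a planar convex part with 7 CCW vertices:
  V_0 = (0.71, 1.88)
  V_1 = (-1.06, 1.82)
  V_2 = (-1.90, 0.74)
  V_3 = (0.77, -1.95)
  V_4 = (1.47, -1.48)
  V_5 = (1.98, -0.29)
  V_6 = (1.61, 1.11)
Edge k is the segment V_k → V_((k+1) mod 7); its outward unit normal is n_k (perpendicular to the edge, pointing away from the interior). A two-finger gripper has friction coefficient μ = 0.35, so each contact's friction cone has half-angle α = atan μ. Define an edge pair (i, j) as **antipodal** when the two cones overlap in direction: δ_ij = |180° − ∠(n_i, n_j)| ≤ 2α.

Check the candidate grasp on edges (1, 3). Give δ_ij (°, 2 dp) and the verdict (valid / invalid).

δ = 18.25°, valid

α = atan 0.35 = 19.29°;  2α = 38.58°
edge 1: e_1 = (-0.84, -1.08);  n_1 = (-0.7894, +0.6139)
edge 3: e_3 = (+0.70, +0.47);  n_3 = (+0.5574, -0.8302)
∠(n_1, n_3) = 161.75°
δ = |180° − 161.75°| = 18.25°
18.25° ≤ 2α = 38.58°  →  valid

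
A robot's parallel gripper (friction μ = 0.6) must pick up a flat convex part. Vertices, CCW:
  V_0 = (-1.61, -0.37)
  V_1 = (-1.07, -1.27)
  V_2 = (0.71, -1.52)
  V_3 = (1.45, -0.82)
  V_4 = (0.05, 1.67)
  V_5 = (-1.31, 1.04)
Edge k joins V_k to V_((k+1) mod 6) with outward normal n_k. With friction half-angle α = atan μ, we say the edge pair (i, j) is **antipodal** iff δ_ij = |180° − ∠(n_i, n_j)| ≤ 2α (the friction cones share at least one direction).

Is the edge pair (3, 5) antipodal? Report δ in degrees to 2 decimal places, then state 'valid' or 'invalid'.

δ = 41.36°, valid

α = atan 0.6 = 30.96°;  2α = 61.93°
edge 3: e_3 = (-1.40, +2.49);  n_3 = (+0.8717, +0.4901)
edge 5: e_5 = (-0.30, -1.41);  n_5 = (-0.9781, +0.2081)
∠(n_3, n_5) = 138.64°
δ = |180° − 138.64°| = 41.36°
41.36° ≤ 2α = 61.93°  →  valid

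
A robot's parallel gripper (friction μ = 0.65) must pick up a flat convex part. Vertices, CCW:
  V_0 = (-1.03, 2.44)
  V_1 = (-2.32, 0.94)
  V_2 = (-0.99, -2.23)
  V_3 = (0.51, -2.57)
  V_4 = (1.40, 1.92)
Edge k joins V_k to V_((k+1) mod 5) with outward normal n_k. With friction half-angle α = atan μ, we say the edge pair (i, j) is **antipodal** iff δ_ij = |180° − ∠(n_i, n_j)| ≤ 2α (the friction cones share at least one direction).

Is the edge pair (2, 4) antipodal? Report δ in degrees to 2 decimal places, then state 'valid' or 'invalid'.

δ = 0.69°, valid

α = atan 0.65 = 33.02°;  2α = 66.05°
edge 2: e_2 = (+1.50, -0.34);  n_2 = (-0.2211, -0.9753)
edge 4: e_4 = (-2.43, +0.52);  n_4 = (+0.2093, +0.9779)
∠(n_2, n_4) = 179.31°
δ = |180° − 179.31°| = 0.69°
0.69° ≤ 2α = 66.05°  →  valid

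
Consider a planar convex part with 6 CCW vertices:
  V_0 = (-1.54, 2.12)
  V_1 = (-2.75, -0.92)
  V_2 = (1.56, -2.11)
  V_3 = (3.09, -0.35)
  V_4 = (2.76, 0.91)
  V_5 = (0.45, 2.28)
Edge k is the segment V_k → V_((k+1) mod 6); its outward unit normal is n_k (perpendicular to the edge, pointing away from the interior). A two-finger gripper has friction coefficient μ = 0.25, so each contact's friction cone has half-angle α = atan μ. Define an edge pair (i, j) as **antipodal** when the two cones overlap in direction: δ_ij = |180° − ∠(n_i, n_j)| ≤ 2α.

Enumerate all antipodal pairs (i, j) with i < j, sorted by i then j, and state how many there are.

count = 3; pairs: (0,2), (1,4), (1,5)

α = atan 0.25 = 14.04°;  2α = 28.07°
n_0 = (-0.9291, +0.3698)
n_1 = (-0.2661, -0.9639)
n_2 = (+0.7547, -0.6561)
n_3 = (+0.9674, +0.2534)
n_4 = (+0.5101, +0.8601)
n_5 = (-0.0801, +0.9968)
  (0,1): δ = 83.73°  ·
  (0,2): δ = 19.30°  ✓
  (0,3): δ = 36.38°  ·
  (0,4): δ = 81.03°  ·
  (0,5): δ = 116.30°  ·
  (1,2): δ = 115.57°  ·
  (1,3): δ = 59.89°  ·
  (1,4): δ = 15.24°  ✓
  (1,5): δ = 20.03°  ✓
  (2,3): δ = 124.32°  ·
  (2,4): δ = 79.67°  ·
  (2,5): δ = 44.40°  ·
  (3,4): δ = 135.35°  ·
  (3,5): δ = 100.08°  ·
  (4,5): δ = 144.73°  ·
antipodal pairs: 3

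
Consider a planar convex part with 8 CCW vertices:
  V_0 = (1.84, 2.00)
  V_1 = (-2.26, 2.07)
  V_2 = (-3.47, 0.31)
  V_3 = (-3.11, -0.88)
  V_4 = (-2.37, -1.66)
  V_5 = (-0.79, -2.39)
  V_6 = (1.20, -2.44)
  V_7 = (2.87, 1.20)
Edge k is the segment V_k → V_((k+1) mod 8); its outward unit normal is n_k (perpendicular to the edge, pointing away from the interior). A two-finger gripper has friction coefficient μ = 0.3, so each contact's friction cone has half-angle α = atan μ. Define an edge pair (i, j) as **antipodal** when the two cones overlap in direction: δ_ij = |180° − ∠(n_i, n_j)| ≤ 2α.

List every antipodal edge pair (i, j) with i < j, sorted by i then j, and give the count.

α = atan 0.3 = 16.70°;  2α = 33.40°
n_0 = (+0.0171, +0.9999)
n_1 = (-0.8240, +0.5665)
n_2 = (-0.9572, -0.2896)
n_3 = (-0.7255, -0.6883)
n_4 = (-0.4194, -0.9078)
n_5 = (-0.0251, -0.9997)
n_6 = (+0.9089, -0.4170)
n_7 = (+0.6134, +0.7898)
  (0,1): δ = 123.53°  ·
  (0,2): δ = 72.19°  ·
  (0,3): δ = 45.53°  ·
  (0,4): δ = 23.82°  ✓
  (0,5): δ = 0.46°  ✓
  (0,6): δ = 66.33°  ·
  (0,7): δ = 143.14°  ·
  (1,2): δ = 128.66°  ·
  (1,3): δ = 102.00°  ·
  (1,4): δ = 80.29°  ·
  (1,5): δ = 56.93°  ·
  (1,6): δ = 9.86°  ✓
  (1,7): δ = 86.67°  ·
  (2,3): δ = 153.34°  ·
  (2,4): δ = 131.63°  ·
  (2,5): δ = 108.27°  ·
  (2,6): δ = 41.48°  ·
  (2,7): δ = 35.33°  ·
  (3,4): δ = 158.29°  ·
  (3,5): δ = 134.93°  ·
  (3,6): δ = 68.14°  ·
  (3,7): δ = 8.67°  ✓
  (4,5): δ = 156.64°  ·
  (4,6): δ = 89.85°  ·
  (4,7): δ = 13.04°  ✓
  (5,6): δ = 113.21°  ·
  (5,7): δ = 36.40°  ·
  (6,7): δ = 103.19°  ·
antipodal pairs: 5

count = 5; pairs: (0,4), (0,5), (1,6), (3,7), (4,7)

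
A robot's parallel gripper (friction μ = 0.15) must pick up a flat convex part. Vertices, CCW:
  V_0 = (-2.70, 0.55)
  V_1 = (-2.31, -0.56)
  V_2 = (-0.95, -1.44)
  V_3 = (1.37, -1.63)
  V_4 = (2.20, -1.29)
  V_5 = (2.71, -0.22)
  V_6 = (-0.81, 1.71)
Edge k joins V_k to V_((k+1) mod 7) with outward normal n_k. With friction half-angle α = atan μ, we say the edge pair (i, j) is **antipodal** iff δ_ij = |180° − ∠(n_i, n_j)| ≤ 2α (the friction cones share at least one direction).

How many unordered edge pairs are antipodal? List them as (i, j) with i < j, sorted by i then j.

α = atan 0.15 = 8.53°;  2α = 17.06°
n_0 = (-0.9435, -0.3315)
n_1 = (-0.5433, -0.8396)
n_2 = (-0.0816, -0.9967)
n_3 = (+0.3791, -0.9254)
n_4 = (+0.9027, -0.4303)
n_5 = (+0.4808, +0.8768)
n_6 = (-0.5231, +0.8523)
  (0,1): δ = 142.26°  ·
  (0,2): δ = 114.04°  ·
  (0,3): δ = 87.08°  ·
  (0,4): δ = 44.84°  ·
  (0,5): δ = 41.91°  ·
  (0,6): δ = 102.18°  ·
  (1,2): δ = 151.78°  ·
  (1,3): δ = 124.82°  ·
  (1,4): δ = 82.58°  ·
  (1,5): δ = 4.17°  ✓
  (1,6): δ = 64.45°  ·
  (2,3): δ = 153.04°  ·
  (2,4): δ = 110.80°  ·
  (2,5): δ = 24.05°  ·
  (2,6): δ = 36.22°  ·
  (3,4): δ = 137.76°  ·
  (3,5): δ = 51.01°  ·
  (3,6): δ = 9.26°  ✓
  (4,5): δ = 93.25°  ·
  (4,6): δ = 32.98°  ·
  (5,6): δ = 119.72°  ·
antipodal pairs: 2

count = 2; pairs: (1,5), (3,6)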